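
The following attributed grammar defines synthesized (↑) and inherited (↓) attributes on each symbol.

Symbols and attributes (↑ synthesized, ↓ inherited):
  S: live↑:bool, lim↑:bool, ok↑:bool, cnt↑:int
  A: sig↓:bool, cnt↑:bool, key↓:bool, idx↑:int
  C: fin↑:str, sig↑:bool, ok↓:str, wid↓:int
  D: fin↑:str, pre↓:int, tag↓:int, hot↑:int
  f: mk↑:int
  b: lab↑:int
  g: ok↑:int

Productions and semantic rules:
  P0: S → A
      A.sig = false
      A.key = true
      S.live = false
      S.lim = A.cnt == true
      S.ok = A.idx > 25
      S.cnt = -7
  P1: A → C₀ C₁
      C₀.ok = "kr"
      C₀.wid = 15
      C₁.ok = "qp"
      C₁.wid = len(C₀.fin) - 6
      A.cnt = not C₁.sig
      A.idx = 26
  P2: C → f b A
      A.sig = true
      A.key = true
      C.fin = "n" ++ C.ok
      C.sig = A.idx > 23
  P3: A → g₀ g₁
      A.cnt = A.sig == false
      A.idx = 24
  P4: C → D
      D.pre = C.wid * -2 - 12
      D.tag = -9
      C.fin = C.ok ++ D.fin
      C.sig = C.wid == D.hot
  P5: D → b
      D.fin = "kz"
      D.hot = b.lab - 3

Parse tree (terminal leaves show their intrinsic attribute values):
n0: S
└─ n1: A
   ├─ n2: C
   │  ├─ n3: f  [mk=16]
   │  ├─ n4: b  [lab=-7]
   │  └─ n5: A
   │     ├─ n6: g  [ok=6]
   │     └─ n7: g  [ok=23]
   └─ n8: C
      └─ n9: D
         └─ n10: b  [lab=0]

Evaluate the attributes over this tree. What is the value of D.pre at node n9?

-6

1. n1.sig = false  [false]
2. n1.key = true  [true]
3. n2.ok = "kr"  ["kr"]
4. n2.wid = 15  [15]
5. n3.mk = 16  [terminal]
6. n4.lab = -7  [terminal]
7. n5.sig = true  [true]
8. n5.key = true  [true]
9. n6.ok = 6  [terminal]
10. n7.ok = 23  [terminal]
11. n5.cnt = false  [A.sig == false]
12. n5.idx = 24  [24]
13. n2.fin = "nkr"  ["n" ++ C.ok]
14. n2.sig = true  [A.idx > 23]
15. n8.ok = "qp"  ["qp"]
16. n8.wid = -3  [len(C₀.fin) - 6]
17. n9.pre = -6  [C.wid * -2 - 12]
18. n9.tag = -9  [-9]
19. n10.lab = 0  [terminal]
20. n9.fin = "kz"  ["kz"]
21. n9.hot = -3  [b.lab - 3]
22. n8.fin = "qpkz"  [C.ok ++ D.fin]
23. n8.sig = true  [C.wid == D.hot]
24. n1.cnt = false  [not C₁.sig]
25. n1.idx = 26  [26]
26. n0.live = false  [false]
27. n0.lim = false  [A.cnt == true]
28. n0.ok = true  [A.idx > 25]
29. n0.cnt = -7  [-7]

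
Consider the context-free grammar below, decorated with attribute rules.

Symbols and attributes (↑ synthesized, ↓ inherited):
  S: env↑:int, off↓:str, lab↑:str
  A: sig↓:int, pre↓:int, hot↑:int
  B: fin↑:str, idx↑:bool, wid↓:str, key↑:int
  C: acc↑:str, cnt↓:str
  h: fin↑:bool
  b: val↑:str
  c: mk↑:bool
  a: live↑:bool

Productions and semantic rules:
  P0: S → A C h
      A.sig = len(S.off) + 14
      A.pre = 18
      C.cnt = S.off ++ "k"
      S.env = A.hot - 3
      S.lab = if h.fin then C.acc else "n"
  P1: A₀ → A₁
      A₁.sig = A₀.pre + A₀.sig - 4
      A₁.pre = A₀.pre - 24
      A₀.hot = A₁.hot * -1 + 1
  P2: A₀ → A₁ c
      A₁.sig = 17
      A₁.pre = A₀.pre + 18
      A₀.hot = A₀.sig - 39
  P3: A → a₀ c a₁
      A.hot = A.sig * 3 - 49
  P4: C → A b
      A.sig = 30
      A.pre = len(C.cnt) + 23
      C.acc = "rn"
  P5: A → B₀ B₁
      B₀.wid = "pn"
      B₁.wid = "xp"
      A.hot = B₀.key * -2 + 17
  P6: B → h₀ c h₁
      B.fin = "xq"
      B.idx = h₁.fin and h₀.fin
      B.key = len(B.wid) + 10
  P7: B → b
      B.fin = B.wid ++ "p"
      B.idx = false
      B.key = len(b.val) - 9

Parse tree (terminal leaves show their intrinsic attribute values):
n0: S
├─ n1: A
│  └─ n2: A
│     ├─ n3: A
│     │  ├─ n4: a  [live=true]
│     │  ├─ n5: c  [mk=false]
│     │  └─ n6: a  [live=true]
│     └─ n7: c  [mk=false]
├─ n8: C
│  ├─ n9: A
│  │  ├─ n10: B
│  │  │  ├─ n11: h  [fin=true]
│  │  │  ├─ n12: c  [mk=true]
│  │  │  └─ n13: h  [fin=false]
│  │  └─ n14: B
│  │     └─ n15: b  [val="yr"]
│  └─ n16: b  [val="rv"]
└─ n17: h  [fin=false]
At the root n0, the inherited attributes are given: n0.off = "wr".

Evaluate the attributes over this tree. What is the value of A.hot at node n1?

1. n0.off = "wr"  [given at root]
2. n1.sig = 16  [len(S.off) + 14]
3. n1.pre = 18  [18]
4. n2.sig = 30  [A₀.pre + A₀.sig - 4]
5. n2.pre = -6  [A₀.pre - 24]
6. n3.sig = 17  [17]
7. n3.pre = 12  [A₀.pre + 18]
8. n4.live = true  [terminal]
9. n5.mk = false  [terminal]
10. n6.live = true  [terminal]
11. n3.hot = 2  [A.sig * 3 - 49]
12. n7.mk = false  [terminal]
13. n2.hot = -9  [A₀.sig - 39]
14. n1.hot = 10  [A₁.hot * -1 + 1]
15. n8.cnt = "wrk"  [S.off ++ "k"]
16. n9.sig = 30  [30]
17. n9.pre = 26  [len(C.cnt) + 23]
18. n10.wid = "pn"  ["pn"]
19. n11.fin = true  [terminal]
20. n12.mk = true  [terminal]
21. n13.fin = false  [terminal]
22. n10.fin = "xq"  ["xq"]
23. n10.idx = false  [h₁.fin and h₀.fin]
24. n10.key = 12  [len(B.wid) + 10]
25. n14.wid = "xp"  ["xp"]
26. n15.val = "yr"  [terminal]
27. n14.fin = "xpp"  [B.wid ++ "p"]
28. n14.idx = false  [false]
29. n14.key = -7  [len(b.val) - 9]
30. n9.hot = -7  [B₀.key * -2 + 17]
31. n16.val = "rv"  [terminal]
32. n8.acc = "rn"  ["rn"]
33. n17.fin = false  [terminal]
34. n0.env = 7  [A.hot - 3]
35. n0.lab = "n"  [if h.fin then C.acc else "n"]

10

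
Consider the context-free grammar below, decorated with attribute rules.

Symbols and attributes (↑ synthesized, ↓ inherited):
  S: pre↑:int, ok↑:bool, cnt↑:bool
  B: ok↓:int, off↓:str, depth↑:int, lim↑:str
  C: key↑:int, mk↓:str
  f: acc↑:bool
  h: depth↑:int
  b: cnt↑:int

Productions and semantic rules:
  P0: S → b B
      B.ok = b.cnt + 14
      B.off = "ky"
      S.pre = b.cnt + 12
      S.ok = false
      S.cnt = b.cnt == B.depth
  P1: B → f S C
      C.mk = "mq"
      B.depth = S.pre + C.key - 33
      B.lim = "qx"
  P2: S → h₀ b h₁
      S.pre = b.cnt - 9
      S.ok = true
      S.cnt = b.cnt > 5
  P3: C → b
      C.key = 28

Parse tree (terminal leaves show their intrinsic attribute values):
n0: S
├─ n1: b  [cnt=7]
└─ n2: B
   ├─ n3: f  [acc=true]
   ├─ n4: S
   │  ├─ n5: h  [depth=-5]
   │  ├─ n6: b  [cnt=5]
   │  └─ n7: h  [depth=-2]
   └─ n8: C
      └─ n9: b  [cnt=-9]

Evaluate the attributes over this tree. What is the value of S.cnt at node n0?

1. n1.cnt = 7  [terminal]
2. n2.ok = 21  [b.cnt + 14]
3. n2.off = "ky"  ["ky"]
4. n3.acc = true  [terminal]
5. n5.depth = -5  [terminal]
6. n6.cnt = 5  [terminal]
7. n7.depth = -2  [terminal]
8. n4.pre = -4  [b.cnt - 9]
9. n4.ok = true  [true]
10. n4.cnt = false  [b.cnt > 5]
11. n8.mk = "mq"  ["mq"]
12. n9.cnt = -9  [terminal]
13. n8.key = 28  [28]
14. n2.depth = -9  [S.pre + C.key - 33]
15. n2.lim = "qx"  ["qx"]
16. n0.pre = 19  [b.cnt + 12]
17. n0.ok = false  [false]
18. n0.cnt = false  [b.cnt == B.depth]

false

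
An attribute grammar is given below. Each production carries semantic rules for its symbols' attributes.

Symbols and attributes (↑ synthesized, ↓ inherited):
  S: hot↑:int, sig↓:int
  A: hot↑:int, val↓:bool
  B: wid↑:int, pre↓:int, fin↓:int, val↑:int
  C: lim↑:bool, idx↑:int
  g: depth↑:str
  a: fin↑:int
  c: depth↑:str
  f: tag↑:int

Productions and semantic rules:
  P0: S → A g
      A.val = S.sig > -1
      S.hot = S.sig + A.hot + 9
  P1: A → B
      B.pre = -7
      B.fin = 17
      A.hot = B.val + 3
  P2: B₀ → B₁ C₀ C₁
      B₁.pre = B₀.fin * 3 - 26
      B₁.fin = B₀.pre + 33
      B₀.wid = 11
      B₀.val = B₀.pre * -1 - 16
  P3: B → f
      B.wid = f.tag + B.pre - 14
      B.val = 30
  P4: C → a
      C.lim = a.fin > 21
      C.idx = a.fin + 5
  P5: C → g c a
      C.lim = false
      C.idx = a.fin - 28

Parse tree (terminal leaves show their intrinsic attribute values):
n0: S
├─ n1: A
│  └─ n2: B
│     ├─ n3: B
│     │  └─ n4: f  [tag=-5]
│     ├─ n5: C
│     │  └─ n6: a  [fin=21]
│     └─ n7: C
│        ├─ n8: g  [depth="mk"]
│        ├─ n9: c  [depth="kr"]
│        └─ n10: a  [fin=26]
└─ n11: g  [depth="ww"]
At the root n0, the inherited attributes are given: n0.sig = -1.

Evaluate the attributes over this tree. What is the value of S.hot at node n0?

1. n0.sig = -1  [given at root]
2. n1.val = false  [S.sig > -1]
3. n2.pre = -7  [-7]
4. n2.fin = 17  [17]
5. n3.pre = 25  [B₀.fin * 3 - 26]
6. n3.fin = 26  [B₀.pre + 33]
7. n4.tag = -5  [terminal]
8. n3.wid = 6  [f.tag + B.pre - 14]
9. n3.val = 30  [30]
10. n6.fin = 21  [terminal]
11. n5.lim = false  [a.fin > 21]
12. n5.idx = 26  [a.fin + 5]
13. n8.depth = "mk"  [terminal]
14. n9.depth = "kr"  [terminal]
15. n10.fin = 26  [terminal]
16. n7.lim = false  [false]
17. n7.idx = -2  [a.fin - 28]
18. n2.wid = 11  [11]
19. n2.val = -9  [B₀.pre * -1 - 16]
20. n1.hot = -6  [B.val + 3]
21. n11.depth = "ww"  [terminal]
22. n0.hot = 2  [S.sig + A.hot + 9]

2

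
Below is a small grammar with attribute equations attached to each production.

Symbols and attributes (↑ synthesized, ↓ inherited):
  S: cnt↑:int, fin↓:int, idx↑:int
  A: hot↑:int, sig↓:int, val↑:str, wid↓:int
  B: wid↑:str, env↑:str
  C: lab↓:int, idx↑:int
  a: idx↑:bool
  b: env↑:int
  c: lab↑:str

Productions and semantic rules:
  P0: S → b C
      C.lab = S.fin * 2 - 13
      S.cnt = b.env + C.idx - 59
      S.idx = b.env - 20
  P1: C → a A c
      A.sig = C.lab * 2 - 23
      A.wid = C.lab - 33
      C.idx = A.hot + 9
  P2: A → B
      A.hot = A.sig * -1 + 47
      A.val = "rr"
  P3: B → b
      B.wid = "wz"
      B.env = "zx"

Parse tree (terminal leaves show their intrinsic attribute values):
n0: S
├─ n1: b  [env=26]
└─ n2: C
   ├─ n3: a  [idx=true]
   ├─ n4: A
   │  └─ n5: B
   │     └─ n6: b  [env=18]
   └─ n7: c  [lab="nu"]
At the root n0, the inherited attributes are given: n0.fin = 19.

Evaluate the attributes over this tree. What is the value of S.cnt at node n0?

-4

1. n0.fin = 19  [given at root]
2. n1.env = 26  [terminal]
3. n2.lab = 25  [S.fin * 2 - 13]
4. n3.idx = true  [terminal]
5. n4.sig = 27  [C.lab * 2 - 23]
6. n4.wid = -8  [C.lab - 33]
7. n6.env = 18  [terminal]
8. n5.wid = "wz"  ["wz"]
9. n5.env = "zx"  ["zx"]
10. n4.hot = 20  [A.sig * -1 + 47]
11. n4.val = "rr"  ["rr"]
12. n7.lab = "nu"  [terminal]
13. n2.idx = 29  [A.hot + 9]
14. n0.cnt = -4  [b.env + C.idx - 59]
15. n0.idx = 6  [b.env - 20]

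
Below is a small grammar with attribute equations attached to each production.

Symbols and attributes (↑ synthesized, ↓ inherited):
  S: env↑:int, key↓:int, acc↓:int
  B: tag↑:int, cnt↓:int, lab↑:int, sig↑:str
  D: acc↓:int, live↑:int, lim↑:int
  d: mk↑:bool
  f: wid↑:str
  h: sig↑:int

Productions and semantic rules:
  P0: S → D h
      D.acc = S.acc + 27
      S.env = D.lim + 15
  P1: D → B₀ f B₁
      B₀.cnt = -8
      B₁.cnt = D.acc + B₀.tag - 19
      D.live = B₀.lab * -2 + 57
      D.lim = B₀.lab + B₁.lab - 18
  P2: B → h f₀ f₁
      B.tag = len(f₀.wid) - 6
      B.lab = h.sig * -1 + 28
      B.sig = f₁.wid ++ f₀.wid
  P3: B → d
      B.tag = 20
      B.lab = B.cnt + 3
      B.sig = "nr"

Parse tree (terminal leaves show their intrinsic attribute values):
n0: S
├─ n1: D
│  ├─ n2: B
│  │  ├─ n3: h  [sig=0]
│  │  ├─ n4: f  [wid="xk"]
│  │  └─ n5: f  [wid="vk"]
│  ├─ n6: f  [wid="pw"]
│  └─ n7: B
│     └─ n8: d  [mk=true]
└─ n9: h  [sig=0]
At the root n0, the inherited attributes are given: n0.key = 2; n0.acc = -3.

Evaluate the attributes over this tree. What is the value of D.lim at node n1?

1. n0.key = 2  [given at root]
2. n0.acc = -3  [given at root]
3. n1.acc = 24  [S.acc + 27]
4. n2.cnt = -8  [-8]
5. n3.sig = 0  [terminal]
6. n4.wid = "xk"  [terminal]
7. n5.wid = "vk"  [terminal]
8. n2.tag = -4  [len(f₀.wid) - 6]
9. n2.lab = 28  [h.sig * -1 + 28]
10. n2.sig = "vkxk"  [f₁.wid ++ f₀.wid]
11. n6.wid = "pw"  [terminal]
12. n7.cnt = 1  [D.acc + B₀.tag - 19]
13. n8.mk = true  [terminal]
14. n7.tag = 20  [20]
15. n7.lab = 4  [B.cnt + 3]
16. n7.sig = "nr"  ["nr"]
17. n1.live = 1  [B₀.lab * -2 + 57]
18. n1.lim = 14  [B₀.lab + B₁.lab - 18]
19. n9.sig = 0  [terminal]
20. n0.env = 29  [D.lim + 15]

14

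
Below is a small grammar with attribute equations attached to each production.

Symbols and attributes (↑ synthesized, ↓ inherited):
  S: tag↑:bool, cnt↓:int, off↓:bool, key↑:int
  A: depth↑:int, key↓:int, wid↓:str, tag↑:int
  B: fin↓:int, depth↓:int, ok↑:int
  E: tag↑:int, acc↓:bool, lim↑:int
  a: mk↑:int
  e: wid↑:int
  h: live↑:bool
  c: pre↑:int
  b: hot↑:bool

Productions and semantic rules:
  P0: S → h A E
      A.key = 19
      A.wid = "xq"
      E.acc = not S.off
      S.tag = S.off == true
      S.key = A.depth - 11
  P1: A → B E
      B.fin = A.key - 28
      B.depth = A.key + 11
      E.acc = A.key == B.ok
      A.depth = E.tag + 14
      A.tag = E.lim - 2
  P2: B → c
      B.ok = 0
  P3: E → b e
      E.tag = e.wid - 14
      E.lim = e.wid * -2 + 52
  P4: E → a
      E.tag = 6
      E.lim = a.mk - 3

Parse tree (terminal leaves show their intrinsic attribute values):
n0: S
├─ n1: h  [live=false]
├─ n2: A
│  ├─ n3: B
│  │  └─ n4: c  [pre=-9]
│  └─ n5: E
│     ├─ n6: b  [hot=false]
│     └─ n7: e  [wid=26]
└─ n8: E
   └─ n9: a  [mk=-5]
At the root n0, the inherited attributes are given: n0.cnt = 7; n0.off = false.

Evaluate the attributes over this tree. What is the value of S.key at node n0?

1. n0.cnt = 7  [given at root]
2. n0.off = false  [given at root]
3. n1.live = false  [terminal]
4. n2.key = 19  [19]
5. n2.wid = "xq"  ["xq"]
6. n3.fin = -9  [A.key - 28]
7. n3.depth = 30  [A.key + 11]
8. n4.pre = -9  [terminal]
9. n3.ok = 0  [0]
10. n5.acc = false  [A.key == B.ok]
11. n6.hot = false  [terminal]
12. n7.wid = 26  [terminal]
13. n5.tag = 12  [e.wid - 14]
14. n5.lim = 0  [e.wid * -2 + 52]
15. n2.depth = 26  [E.tag + 14]
16. n2.tag = -2  [E.lim - 2]
17. n8.acc = true  [not S.off]
18. n9.mk = -5  [terminal]
19. n8.tag = 6  [6]
20. n8.lim = -8  [a.mk - 3]
21. n0.tag = false  [S.off == true]
22. n0.key = 15  [A.depth - 11]

15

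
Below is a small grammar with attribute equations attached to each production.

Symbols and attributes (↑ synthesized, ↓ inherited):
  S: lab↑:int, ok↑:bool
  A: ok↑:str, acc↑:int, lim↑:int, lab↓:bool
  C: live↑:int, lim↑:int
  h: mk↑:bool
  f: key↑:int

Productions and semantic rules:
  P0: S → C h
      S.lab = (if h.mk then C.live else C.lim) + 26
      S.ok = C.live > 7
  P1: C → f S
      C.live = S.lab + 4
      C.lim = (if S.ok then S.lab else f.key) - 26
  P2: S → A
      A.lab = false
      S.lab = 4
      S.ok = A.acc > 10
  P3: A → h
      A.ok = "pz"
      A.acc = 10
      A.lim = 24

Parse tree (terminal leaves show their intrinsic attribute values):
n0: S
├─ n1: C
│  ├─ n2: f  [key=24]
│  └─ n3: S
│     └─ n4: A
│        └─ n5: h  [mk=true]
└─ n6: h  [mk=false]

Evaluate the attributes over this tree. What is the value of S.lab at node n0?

1. n2.key = 24  [terminal]
2. n4.lab = false  [false]
3. n5.mk = true  [terminal]
4. n4.ok = "pz"  ["pz"]
5. n4.acc = 10  [10]
6. n4.lim = 24  [24]
7. n3.lab = 4  [4]
8. n3.ok = false  [A.acc > 10]
9. n1.live = 8  [S.lab + 4]
10. n1.lim = -2  [(if S.ok then S.lab else f.key) - 26]
11. n6.mk = false  [terminal]
12. n0.lab = 24  [(if h.mk then C.live else C.lim) + 26]
13. n0.ok = true  [C.live > 7]

24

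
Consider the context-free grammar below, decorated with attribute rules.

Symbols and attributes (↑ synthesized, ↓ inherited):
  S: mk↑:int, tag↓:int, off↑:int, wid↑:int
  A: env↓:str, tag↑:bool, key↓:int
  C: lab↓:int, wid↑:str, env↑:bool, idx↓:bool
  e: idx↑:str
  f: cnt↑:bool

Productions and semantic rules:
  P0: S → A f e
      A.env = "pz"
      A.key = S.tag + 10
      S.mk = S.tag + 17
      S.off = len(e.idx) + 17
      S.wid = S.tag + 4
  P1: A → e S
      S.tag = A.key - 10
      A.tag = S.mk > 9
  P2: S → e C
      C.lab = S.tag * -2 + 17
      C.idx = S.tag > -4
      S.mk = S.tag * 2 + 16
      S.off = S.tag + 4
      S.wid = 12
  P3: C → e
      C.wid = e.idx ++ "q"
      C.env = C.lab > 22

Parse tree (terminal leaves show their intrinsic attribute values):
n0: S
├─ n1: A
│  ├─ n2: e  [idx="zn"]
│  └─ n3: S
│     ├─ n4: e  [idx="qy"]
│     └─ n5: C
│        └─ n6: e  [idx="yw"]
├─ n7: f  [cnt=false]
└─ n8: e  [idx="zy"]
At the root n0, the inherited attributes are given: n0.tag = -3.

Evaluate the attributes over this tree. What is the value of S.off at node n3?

1

1. n0.tag = -3  [given at root]
2. n1.env = "pz"  ["pz"]
3. n1.key = 7  [S.tag + 10]
4. n2.idx = "zn"  [terminal]
5. n3.tag = -3  [A.key - 10]
6. n4.idx = "qy"  [terminal]
7. n5.lab = 23  [S.tag * -2 + 17]
8. n5.idx = true  [S.tag > -4]
9. n6.idx = "yw"  [terminal]
10. n5.wid = "ywq"  [e.idx ++ "q"]
11. n5.env = true  [C.lab > 22]
12. n3.mk = 10  [S.tag * 2 + 16]
13. n3.off = 1  [S.tag + 4]
14. n3.wid = 12  [12]
15. n1.tag = true  [S.mk > 9]
16. n7.cnt = false  [terminal]
17. n8.idx = "zy"  [terminal]
18. n0.mk = 14  [S.tag + 17]
19. n0.off = 19  [len(e.idx) + 17]
20. n0.wid = 1  [S.tag + 4]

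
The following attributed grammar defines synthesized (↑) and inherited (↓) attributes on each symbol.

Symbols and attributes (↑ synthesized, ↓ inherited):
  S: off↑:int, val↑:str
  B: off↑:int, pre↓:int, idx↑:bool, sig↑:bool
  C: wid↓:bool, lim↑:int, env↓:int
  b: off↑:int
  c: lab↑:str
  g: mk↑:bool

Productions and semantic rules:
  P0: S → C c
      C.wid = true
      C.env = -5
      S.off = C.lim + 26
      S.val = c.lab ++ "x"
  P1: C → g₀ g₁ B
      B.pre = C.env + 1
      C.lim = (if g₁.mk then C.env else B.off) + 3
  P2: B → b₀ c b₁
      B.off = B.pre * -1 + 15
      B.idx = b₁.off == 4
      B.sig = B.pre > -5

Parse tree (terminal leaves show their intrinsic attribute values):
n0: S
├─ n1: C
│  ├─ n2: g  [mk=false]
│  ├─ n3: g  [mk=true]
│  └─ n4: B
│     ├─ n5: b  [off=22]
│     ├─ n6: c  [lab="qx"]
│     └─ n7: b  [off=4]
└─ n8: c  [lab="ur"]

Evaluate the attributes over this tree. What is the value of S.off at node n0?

24

1. n1.wid = true  [true]
2. n1.env = -5  [-5]
3. n2.mk = false  [terminal]
4. n3.mk = true  [terminal]
5. n4.pre = -4  [C.env + 1]
6. n5.off = 22  [terminal]
7. n6.lab = "qx"  [terminal]
8. n7.off = 4  [terminal]
9. n4.off = 19  [B.pre * -1 + 15]
10. n4.idx = true  [b₁.off == 4]
11. n4.sig = true  [B.pre > -5]
12. n1.lim = -2  [(if g₁.mk then C.env else B.off) + 3]
13. n8.lab = "ur"  [terminal]
14. n0.off = 24  [C.lim + 26]
15. n0.val = "urx"  [c.lab ++ "x"]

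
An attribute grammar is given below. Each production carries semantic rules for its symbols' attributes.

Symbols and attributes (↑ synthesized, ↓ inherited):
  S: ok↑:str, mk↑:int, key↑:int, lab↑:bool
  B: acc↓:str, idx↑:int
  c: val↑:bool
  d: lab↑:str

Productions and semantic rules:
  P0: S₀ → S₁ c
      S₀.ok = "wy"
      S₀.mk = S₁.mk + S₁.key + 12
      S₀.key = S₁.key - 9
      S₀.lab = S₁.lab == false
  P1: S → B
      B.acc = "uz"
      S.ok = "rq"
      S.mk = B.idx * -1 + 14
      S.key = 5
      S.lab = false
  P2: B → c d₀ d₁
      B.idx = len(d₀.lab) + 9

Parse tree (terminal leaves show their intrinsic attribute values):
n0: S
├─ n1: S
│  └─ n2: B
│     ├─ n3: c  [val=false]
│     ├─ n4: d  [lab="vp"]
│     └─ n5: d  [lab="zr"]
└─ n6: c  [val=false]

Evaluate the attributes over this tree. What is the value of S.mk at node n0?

20

1. n2.acc = "uz"  ["uz"]
2. n3.val = false  [terminal]
3. n4.lab = "vp"  [terminal]
4. n5.lab = "zr"  [terminal]
5. n2.idx = 11  [len(d₀.lab) + 9]
6. n1.ok = "rq"  ["rq"]
7. n1.mk = 3  [B.idx * -1 + 14]
8. n1.key = 5  [5]
9. n1.lab = false  [false]
10. n6.val = false  [terminal]
11. n0.ok = "wy"  ["wy"]
12. n0.mk = 20  [S₁.mk + S₁.key + 12]
13. n0.key = -4  [S₁.key - 9]
14. n0.lab = true  [S₁.lab == false]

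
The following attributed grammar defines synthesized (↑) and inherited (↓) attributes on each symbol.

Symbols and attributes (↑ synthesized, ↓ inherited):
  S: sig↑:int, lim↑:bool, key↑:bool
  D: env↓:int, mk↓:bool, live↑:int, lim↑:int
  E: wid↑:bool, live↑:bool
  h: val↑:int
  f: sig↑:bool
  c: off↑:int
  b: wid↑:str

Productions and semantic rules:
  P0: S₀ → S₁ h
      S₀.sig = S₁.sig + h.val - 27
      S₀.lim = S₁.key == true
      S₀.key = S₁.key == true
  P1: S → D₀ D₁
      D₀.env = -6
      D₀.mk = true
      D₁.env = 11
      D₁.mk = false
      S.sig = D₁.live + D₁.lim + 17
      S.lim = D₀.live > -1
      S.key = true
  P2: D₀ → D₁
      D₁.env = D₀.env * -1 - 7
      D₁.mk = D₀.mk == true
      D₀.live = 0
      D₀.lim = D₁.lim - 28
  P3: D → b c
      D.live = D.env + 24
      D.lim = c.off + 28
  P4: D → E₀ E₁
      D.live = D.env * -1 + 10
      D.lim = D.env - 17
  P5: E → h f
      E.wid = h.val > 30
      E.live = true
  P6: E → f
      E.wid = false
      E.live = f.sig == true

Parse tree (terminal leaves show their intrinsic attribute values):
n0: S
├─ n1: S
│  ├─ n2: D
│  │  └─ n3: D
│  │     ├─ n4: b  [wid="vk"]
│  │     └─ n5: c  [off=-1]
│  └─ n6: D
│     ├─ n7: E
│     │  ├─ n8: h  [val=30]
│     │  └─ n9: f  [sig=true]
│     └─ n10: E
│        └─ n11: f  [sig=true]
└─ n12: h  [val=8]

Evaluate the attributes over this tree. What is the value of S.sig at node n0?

1. n2.env = -6  [-6]
2. n2.mk = true  [true]
3. n3.env = -1  [D₀.env * -1 - 7]
4. n3.mk = true  [D₀.mk == true]
5. n4.wid = "vk"  [terminal]
6. n5.off = -1  [terminal]
7. n3.live = 23  [D.env + 24]
8. n3.lim = 27  [c.off + 28]
9. n2.live = 0  [0]
10. n2.lim = -1  [D₁.lim - 28]
11. n6.env = 11  [11]
12. n6.mk = false  [false]
13. n8.val = 30  [terminal]
14. n9.sig = true  [terminal]
15. n7.wid = false  [h.val > 30]
16. n7.live = true  [true]
17. n11.sig = true  [terminal]
18. n10.wid = false  [false]
19. n10.live = true  [f.sig == true]
20. n6.live = -1  [D.env * -1 + 10]
21. n6.lim = -6  [D.env - 17]
22. n1.sig = 10  [D₁.live + D₁.lim + 17]
23. n1.lim = true  [D₀.live > -1]
24. n1.key = true  [true]
25. n12.val = 8  [terminal]
26. n0.sig = -9  [S₁.sig + h.val - 27]
27. n0.lim = true  [S₁.key == true]
28. n0.key = true  [S₁.key == true]

-9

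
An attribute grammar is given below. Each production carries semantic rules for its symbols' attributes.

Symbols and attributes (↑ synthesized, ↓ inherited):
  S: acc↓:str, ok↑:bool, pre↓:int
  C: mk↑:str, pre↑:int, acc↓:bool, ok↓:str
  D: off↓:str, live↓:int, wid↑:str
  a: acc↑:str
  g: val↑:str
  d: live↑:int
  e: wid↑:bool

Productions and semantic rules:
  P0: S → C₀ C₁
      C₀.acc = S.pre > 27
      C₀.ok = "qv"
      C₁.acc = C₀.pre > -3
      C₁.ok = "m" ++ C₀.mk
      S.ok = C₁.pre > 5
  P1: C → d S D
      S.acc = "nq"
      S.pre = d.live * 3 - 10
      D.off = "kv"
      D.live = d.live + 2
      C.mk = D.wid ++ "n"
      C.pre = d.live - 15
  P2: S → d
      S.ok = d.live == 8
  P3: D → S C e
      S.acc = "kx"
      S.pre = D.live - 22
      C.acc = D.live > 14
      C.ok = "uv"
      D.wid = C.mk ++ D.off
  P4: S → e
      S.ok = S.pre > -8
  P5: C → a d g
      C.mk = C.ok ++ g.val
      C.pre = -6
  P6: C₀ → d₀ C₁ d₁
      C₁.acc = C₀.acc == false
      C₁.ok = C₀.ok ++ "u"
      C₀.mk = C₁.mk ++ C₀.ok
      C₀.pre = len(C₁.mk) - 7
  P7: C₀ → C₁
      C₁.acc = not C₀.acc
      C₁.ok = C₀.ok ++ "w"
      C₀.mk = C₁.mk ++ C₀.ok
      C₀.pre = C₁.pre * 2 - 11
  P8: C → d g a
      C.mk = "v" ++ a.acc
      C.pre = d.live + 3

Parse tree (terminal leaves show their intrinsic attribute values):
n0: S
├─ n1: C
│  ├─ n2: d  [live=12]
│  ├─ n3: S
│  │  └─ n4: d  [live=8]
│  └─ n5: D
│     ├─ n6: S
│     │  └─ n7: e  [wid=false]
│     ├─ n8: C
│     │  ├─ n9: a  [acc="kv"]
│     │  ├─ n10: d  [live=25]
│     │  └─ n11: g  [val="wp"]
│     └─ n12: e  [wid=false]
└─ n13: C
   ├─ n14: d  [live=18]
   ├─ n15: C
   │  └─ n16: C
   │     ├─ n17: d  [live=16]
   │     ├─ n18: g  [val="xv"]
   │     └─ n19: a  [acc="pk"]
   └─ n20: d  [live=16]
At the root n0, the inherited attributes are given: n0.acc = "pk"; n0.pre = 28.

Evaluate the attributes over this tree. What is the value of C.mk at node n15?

1. n0.acc = "pk"  [given at root]
2. n0.pre = 28  [given at root]
3. n1.acc = true  [S.pre > 27]
4. n1.ok = "qv"  ["qv"]
5. n2.live = 12  [terminal]
6. n3.acc = "nq"  ["nq"]
7. n3.pre = 26  [d.live * 3 - 10]
8. n4.live = 8  [terminal]
9. n3.ok = true  [d.live == 8]
10. n5.off = "kv"  ["kv"]
11. n5.live = 14  [d.live + 2]
12. n6.acc = "kx"  ["kx"]
13. n6.pre = -8  [D.live - 22]
14. n7.wid = false  [terminal]
15. n6.ok = false  [S.pre > -8]
16. n8.acc = false  [D.live > 14]
17. n8.ok = "uv"  ["uv"]
18. n9.acc = "kv"  [terminal]
19. n10.live = 25  [terminal]
20. n11.val = "wp"  [terminal]
21. n8.mk = "uvwp"  [C.ok ++ g.val]
22. n8.pre = -6  [-6]
23. n12.wid = false  [terminal]
24. n5.wid = "uvwpkv"  [C.mk ++ D.off]
25. n1.mk = "uvwpkvn"  [D.wid ++ "n"]
26. n1.pre = -3  [d.live - 15]
27. n13.acc = false  [C₀.pre > -3]
28. n13.ok = "muvwpkvn"  ["m" ++ C₀.mk]
29. n14.live = 18  [terminal]
30. n15.acc = true  [C₀.acc == false]
31. n15.ok = "muvwpkvnu"  [C₀.ok ++ "u"]
32. n16.acc = false  [not C₀.acc]
33. n16.ok = "muvwpkvnuw"  [C₀.ok ++ "w"]
34. n17.live = 16  [terminal]
35. n18.val = "xv"  [terminal]
36. n19.acc = "pk"  [terminal]
37. n16.mk = "vpk"  ["v" ++ a.acc]
38. n16.pre = 19  [d.live + 3]
39. n15.mk = "vpkmuvwpkvnu"  [C₁.mk ++ C₀.ok]
40. n15.pre = 27  [C₁.pre * 2 - 11]
41. n20.live = 16  [terminal]
42. n13.mk = "vpkmuvwpkvnumuvwpkvn"  [C₁.mk ++ C₀.ok]
43. n13.pre = 5  [len(C₁.mk) - 7]
44. n0.ok = false  [C₁.pre > 5]

"vpkmuvwpkvnu"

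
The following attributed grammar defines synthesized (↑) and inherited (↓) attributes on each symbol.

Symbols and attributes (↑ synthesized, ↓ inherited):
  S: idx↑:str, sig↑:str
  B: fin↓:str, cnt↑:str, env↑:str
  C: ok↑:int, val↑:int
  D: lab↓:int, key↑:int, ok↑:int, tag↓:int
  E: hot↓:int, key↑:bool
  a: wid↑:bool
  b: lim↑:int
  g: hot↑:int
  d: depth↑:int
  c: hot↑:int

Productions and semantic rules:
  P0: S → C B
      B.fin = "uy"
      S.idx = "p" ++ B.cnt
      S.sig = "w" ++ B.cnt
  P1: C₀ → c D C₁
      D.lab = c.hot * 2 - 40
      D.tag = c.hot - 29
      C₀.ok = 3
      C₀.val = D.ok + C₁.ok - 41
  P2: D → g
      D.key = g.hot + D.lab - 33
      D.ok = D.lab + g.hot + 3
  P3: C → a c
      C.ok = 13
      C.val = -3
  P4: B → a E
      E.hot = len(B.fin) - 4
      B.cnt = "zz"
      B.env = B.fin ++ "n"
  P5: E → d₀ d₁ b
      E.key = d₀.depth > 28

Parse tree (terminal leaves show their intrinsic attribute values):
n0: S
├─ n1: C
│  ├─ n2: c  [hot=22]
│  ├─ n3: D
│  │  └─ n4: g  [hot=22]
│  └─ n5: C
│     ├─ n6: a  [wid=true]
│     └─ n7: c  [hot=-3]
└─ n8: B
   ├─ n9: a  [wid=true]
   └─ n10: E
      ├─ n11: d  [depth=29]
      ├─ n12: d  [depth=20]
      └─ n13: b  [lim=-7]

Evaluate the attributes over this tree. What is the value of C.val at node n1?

1

1. n2.hot = 22  [terminal]
2. n3.lab = 4  [c.hot * 2 - 40]
3. n3.tag = -7  [c.hot - 29]
4. n4.hot = 22  [terminal]
5. n3.key = -7  [g.hot + D.lab - 33]
6. n3.ok = 29  [D.lab + g.hot + 3]
7. n6.wid = true  [terminal]
8. n7.hot = -3  [terminal]
9. n5.ok = 13  [13]
10. n5.val = -3  [-3]
11. n1.ok = 3  [3]
12. n1.val = 1  [D.ok + C₁.ok - 41]
13. n8.fin = "uy"  ["uy"]
14. n9.wid = true  [terminal]
15. n10.hot = -2  [len(B.fin) - 4]
16. n11.depth = 29  [terminal]
17. n12.depth = 20  [terminal]
18. n13.lim = -7  [terminal]
19. n10.key = true  [d₀.depth > 28]
20. n8.cnt = "zz"  ["zz"]
21. n8.env = "uyn"  [B.fin ++ "n"]
22. n0.idx = "pzz"  ["p" ++ B.cnt]
23. n0.sig = "wzz"  ["w" ++ B.cnt]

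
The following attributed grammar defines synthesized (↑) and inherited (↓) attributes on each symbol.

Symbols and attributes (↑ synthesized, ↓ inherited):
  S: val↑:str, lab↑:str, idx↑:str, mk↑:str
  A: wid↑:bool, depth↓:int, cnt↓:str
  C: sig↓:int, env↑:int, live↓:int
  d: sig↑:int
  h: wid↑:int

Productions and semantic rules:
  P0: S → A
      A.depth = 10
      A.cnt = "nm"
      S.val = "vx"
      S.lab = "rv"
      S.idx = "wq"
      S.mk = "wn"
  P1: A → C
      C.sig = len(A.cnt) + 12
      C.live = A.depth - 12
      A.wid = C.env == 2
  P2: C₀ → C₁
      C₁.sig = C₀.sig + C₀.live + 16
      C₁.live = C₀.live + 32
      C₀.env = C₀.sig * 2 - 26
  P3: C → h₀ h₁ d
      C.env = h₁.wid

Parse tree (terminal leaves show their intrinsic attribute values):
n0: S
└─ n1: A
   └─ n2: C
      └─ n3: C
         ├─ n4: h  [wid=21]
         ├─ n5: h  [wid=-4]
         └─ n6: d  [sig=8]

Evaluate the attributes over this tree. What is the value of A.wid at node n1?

true

1. n1.depth = 10  [10]
2. n1.cnt = "nm"  ["nm"]
3. n2.sig = 14  [len(A.cnt) + 12]
4. n2.live = -2  [A.depth - 12]
5. n3.sig = 28  [C₀.sig + C₀.live + 16]
6. n3.live = 30  [C₀.live + 32]
7. n4.wid = 21  [terminal]
8. n5.wid = -4  [terminal]
9. n6.sig = 8  [terminal]
10. n3.env = -4  [h₁.wid]
11. n2.env = 2  [C₀.sig * 2 - 26]
12. n1.wid = true  [C.env == 2]
13. n0.val = "vx"  ["vx"]
14. n0.lab = "rv"  ["rv"]
15. n0.idx = "wq"  ["wq"]
16. n0.mk = "wn"  ["wn"]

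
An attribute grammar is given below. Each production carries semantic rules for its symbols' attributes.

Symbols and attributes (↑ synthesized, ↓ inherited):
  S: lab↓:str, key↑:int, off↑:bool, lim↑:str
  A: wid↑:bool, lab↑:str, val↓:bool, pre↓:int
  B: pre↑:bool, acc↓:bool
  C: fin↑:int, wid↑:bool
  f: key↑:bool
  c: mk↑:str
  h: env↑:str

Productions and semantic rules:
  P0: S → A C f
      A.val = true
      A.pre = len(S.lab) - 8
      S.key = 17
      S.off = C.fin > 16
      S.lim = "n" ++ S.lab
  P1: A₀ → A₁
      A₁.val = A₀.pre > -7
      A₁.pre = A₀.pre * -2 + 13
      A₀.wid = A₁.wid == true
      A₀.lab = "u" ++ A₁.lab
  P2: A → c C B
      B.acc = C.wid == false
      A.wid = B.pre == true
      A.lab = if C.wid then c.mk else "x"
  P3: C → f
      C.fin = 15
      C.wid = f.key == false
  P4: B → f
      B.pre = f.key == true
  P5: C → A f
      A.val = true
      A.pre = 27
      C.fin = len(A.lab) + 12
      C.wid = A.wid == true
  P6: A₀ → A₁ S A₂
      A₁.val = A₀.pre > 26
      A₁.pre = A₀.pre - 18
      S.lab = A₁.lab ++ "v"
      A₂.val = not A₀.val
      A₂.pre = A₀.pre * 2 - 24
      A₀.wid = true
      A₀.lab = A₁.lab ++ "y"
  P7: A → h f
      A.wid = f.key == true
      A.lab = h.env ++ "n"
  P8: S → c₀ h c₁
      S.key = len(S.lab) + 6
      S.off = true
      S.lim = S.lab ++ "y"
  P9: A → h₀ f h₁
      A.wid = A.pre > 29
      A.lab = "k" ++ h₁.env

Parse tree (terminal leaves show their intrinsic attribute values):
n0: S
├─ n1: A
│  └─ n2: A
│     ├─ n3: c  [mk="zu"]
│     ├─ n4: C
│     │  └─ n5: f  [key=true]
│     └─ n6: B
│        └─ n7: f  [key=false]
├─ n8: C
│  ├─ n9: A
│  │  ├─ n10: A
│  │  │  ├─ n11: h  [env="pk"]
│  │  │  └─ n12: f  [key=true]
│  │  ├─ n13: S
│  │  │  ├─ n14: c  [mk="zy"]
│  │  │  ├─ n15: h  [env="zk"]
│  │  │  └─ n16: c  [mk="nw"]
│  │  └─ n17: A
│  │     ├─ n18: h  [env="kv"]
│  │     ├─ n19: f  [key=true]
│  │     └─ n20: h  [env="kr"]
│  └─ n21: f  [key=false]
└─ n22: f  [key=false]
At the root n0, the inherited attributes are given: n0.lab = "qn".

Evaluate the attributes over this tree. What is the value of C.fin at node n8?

1. n0.lab = "qn"  [given at root]
2. n1.val = true  [true]
3. n1.pre = -6  [len(S.lab) - 8]
4. n2.val = true  [A₀.pre > -7]
5. n2.pre = 25  [A₀.pre * -2 + 13]
6. n3.mk = "zu"  [terminal]
7. n5.key = true  [terminal]
8. n4.fin = 15  [15]
9. n4.wid = false  [f.key == false]
10. n6.acc = true  [C.wid == false]
11. n7.key = false  [terminal]
12. n6.pre = false  [f.key == true]
13. n2.wid = false  [B.pre == true]
14. n2.lab = "x"  [if C.wid then c.mk else "x"]
15. n1.wid = false  [A₁.wid == true]
16. n1.lab = "ux"  ["u" ++ A₁.lab]
17. n9.val = true  [true]
18. n9.pre = 27  [27]
19. n10.val = true  [A₀.pre > 26]
20. n10.pre = 9  [A₀.pre - 18]
21. n11.env = "pk"  [terminal]
22. n12.key = true  [terminal]
23. n10.wid = true  [f.key == true]
24. n10.lab = "pkn"  [h.env ++ "n"]
25. n13.lab = "pknv"  [A₁.lab ++ "v"]
26. n14.mk = "zy"  [terminal]
27. n15.env = "zk"  [terminal]
28. n16.mk = "nw"  [terminal]
29. n13.key = 10  [len(S.lab) + 6]
30. n13.off = true  [true]
31. n13.lim = "pknvy"  [S.lab ++ "y"]
32. n17.val = false  [not A₀.val]
33. n17.pre = 30  [A₀.pre * 2 - 24]
34. n18.env = "kv"  [terminal]
35. n19.key = true  [terminal]
36. n20.env = "kr"  [terminal]
37. n17.wid = true  [A.pre > 29]
38. n17.lab = "kkr"  ["k" ++ h₁.env]
39. n9.wid = true  [true]
40. n9.lab = "pkny"  [A₁.lab ++ "y"]
41. n21.key = false  [terminal]
42. n8.fin = 16  [len(A.lab) + 12]
43. n8.wid = true  [A.wid == true]
44. n22.key = false  [terminal]
45. n0.key = 17  [17]
46. n0.off = false  [C.fin > 16]
47. n0.lim = "nqn"  ["n" ++ S.lab]

16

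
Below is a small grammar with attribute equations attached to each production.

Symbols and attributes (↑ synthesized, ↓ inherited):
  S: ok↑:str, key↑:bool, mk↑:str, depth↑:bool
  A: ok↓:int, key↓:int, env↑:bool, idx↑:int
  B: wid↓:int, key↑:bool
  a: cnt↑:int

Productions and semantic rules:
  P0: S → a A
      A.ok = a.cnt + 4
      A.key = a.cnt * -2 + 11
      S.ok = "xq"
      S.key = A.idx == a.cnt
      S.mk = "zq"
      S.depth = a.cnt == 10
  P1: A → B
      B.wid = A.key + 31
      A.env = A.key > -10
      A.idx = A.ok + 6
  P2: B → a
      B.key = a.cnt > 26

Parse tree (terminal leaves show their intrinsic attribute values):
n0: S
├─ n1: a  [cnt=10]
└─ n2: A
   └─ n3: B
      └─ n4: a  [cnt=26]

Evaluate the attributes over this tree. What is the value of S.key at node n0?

false

1. n1.cnt = 10  [terminal]
2. n2.ok = 14  [a.cnt + 4]
3. n2.key = -9  [a.cnt * -2 + 11]
4. n3.wid = 22  [A.key + 31]
5. n4.cnt = 26  [terminal]
6. n3.key = false  [a.cnt > 26]
7. n2.env = true  [A.key > -10]
8. n2.idx = 20  [A.ok + 6]
9. n0.ok = "xq"  ["xq"]
10. n0.key = false  [A.idx == a.cnt]
11. n0.mk = "zq"  ["zq"]
12. n0.depth = true  [a.cnt == 10]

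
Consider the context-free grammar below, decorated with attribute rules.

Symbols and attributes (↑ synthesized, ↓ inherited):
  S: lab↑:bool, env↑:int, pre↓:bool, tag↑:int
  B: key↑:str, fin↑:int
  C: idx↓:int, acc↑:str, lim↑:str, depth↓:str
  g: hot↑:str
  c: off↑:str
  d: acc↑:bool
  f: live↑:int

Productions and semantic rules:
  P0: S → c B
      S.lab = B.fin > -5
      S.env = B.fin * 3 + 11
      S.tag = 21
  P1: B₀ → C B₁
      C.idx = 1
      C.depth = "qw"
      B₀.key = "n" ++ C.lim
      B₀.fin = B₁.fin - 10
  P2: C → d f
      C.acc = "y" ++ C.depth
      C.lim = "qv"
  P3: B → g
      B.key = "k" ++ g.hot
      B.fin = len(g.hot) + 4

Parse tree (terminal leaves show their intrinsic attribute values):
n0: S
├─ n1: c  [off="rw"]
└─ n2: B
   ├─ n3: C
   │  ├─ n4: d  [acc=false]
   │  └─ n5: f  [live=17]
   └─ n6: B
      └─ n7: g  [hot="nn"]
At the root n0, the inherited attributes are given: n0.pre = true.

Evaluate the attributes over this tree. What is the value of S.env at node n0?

1. n0.pre = true  [given at root]
2. n1.off = "rw"  [terminal]
3. n3.idx = 1  [1]
4. n3.depth = "qw"  ["qw"]
5. n4.acc = false  [terminal]
6. n5.live = 17  [terminal]
7. n3.acc = "yqw"  ["y" ++ C.depth]
8. n3.lim = "qv"  ["qv"]
9. n7.hot = "nn"  [terminal]
10. n6.key = "knn"  ["k" ++ g.hot]
11. n6.fin = 6  [len(g.hot) + 4]
12. n2.key = "nqv"  ["n" ++ C.lim]
13. n2.fin = -4  [B₁.fin - 10]
14. n0.lab = true  [B.fin > -5]
15. n0.env = -1  [B.fin * 3 + 11]
16. n0.tag = 21  [21]

-1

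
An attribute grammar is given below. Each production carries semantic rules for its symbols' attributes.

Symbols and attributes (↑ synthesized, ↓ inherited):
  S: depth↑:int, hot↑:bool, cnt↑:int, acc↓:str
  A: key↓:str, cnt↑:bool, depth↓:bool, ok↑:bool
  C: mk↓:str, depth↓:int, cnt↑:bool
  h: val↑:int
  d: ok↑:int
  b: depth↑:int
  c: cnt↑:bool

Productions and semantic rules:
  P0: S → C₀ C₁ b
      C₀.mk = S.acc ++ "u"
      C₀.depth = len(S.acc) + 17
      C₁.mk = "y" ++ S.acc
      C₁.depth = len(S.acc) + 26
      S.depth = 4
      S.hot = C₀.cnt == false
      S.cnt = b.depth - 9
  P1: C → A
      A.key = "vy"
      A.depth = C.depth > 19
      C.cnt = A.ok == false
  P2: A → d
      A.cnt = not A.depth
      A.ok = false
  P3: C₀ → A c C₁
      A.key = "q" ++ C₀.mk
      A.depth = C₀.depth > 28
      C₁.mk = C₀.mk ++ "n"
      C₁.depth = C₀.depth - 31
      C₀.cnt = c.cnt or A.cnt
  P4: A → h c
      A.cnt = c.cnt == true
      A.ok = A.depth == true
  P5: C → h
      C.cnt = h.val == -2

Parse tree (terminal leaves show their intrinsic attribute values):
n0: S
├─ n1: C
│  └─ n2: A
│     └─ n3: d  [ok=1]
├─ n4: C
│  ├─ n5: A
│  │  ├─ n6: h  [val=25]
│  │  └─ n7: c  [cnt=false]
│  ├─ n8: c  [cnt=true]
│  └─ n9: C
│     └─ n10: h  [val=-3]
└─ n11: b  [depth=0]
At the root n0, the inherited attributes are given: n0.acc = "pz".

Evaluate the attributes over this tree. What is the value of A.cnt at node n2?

true

1. n0.acc = "pz"  [given at root]
2. n1.mk = "pzu"  [S.acc ++ "u"]
3. n1.depth = 19  [len(S.acc) + 17]
4. n2.key = "vy"  ["vy"]
5. n2.depth = false  [C.depth > 19]
6. n3.ok = 1  [terminal]
7. n2.cnt = true  [not A.depth]
8. n2.ok = false  [false]
9. n1.cnt = true  [A.ok == false]
10. n4.mk = "ypz"  ["y" ++ S.acc]
11. n4.depth = 28  [len(S.acc) + 26]
12. n5.key = "qypz"  ["q" ++ C₀.mk]
13. n5.depth = false  [C₀.depth > 28]
14. n6.val = 25  [terminal]
15. n7.cnt = false  [terminal]
16. n5.cnt = false  [c.cnt == true]
17. n5.ok = false  [A.depth == true]
18. n8.cnt = true  [terminal]
19. n9.mk = "ypzn"  [C₀.mk ++ "n"]
20. n9.depth = -3  [C₀.depth - 31]
21. n10.val = -3  [terminal]
22. n9.cnt = false  [h.val == -2]
23. n4.cnt = true  [c.cnt or A.cnt]
24. n11.depth = 0  [terminal]
25. n0.depth = 4  [4]
26. n0.hot = false  [C₀.cnt == false]
27. n0.cnt = -9  [b.depth - 9]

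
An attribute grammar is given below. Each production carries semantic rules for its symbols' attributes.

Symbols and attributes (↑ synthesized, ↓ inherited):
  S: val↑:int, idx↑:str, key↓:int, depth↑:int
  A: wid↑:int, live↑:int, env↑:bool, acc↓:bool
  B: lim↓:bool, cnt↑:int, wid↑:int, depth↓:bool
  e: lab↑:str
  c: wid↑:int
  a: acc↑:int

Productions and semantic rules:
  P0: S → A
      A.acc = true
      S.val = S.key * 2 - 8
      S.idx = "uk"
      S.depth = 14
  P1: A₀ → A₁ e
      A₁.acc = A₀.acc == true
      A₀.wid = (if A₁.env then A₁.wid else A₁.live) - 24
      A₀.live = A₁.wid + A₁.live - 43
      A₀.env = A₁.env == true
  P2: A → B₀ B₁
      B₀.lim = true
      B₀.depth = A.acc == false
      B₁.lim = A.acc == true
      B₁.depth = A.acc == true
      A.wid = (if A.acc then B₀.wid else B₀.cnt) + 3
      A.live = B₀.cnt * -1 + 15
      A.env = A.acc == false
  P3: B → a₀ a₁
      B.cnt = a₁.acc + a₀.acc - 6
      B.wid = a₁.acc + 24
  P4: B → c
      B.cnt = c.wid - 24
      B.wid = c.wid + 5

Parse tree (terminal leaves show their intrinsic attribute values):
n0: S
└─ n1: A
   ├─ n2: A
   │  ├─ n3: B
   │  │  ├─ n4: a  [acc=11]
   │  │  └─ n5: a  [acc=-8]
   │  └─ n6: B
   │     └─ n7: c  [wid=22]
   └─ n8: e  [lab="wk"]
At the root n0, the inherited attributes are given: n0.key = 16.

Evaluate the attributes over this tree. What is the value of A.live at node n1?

-6

1. n0.key = 16  [given at root]
2. n1.acc = true  [true]
3. n2.acc = true  [A₀.acc == true]
4. n3.lim = true  [true]
5. n3.depth = false  [A.acc == false]
6. n4.acc = 11  [terminal]
7. n5.acc = -8  [terminal]
8. n3.cnt = -3  [a₁.acc + a₀.acc - 6]
9. n3.wid = 16  [a₁.acc + 24]
10. n6.lim = true  [A.acc == true]
11. n6.depth = true  [A.acc == true]
12. n7.wid = 22  [terminal]
13. n6.cnt = -2  [c.wid - 24]
14. n6.wid = 27  [c.wid + 5]
15. n2.wid = 19  [(if A.acc then B₀.wid else B₀.cnt) + 3]
16. n2.live = 18  [B₀.cnt * -1 + 15]
17. n2.env = false  [A.acc == false]
18. n8.lab = "wk"  [terminal]
19. n1.wid = -6  [(if A₁.env then A₁.wid else A₁.live) - 24]
20. n1.live = -6  [A₁.wid + A₁.live - 43]
21. n1.env = false  [A₁.env == true]
22. n0.val = 24  [S.key * 2 - 8]
23. n0.idx = "uk"  ["uk"]
24. n0.depth = 14  [14]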